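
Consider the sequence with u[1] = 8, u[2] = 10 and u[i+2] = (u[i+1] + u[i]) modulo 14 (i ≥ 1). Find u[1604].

0

u[1] = 8; u[2] = 10; u[3] = 4; u[4] = 0; u[5] = 4; u[6] = 4; u[7] = 8; u[8] = 12; u[9] = 6; u[10] = 4; u[11] = 10; u[12] = 0; u[13] = 10; u[14] = 10; u[15] = 6; u[16] = 2; u[17] = 8; u[18] = 10.
The sequence repeats with period 16.
(1604 - 1) mod 16 = 3, so u[1604] = u[4] = 0.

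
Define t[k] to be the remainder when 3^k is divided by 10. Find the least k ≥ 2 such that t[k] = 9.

We have t[1] = 3, t[2] = 9, t[3] = 7, t[4] = 1, t[5] = 3.
Since t[5] = t[1] = 3, the sequence is periodic with period 4.
The value 9 first appears (with k ≥ 2) at t[2].

2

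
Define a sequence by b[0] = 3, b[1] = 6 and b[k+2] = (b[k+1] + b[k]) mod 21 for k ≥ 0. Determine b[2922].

We have b[0] = 3, b[1] = 6, b[2] = 9, b[3] = 15, b[4] = 3, b[5] = 18, b[6] = 0, b[7] = 18, b[8] = 18, b[9] = 15, b[10] = 12, b[11] = 6, b[12] = 18, b[13] = 3, b[14] = 0, b[15] = 3, b[16] = 3, b[17] = 6.
The sequence repeats with period 16.
So b[2922] = b[0 + ((2922-0) mod 16)] = b[10] = 12.

12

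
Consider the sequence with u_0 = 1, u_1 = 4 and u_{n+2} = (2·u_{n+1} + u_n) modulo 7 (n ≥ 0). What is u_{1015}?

Listing terms: u_0 = 1; u_1 = 4; u_2 = 2; u_3 = 1; u_4 = 4.
Since (u_3, u_4) = (u_0, u_1) = (1, 4) (two consecutive terms determine the rest), the sequence is periodic with period 3.
So u_{1015} = u_{0 + ((1015-0) mod 3)} = u_1 = 4.

4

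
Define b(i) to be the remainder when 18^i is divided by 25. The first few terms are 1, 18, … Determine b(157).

18

b(0) = 1,  b(1) = 18,  b(2) = 24,  b(3) = 7,  b(4) = 1.
The sequence repeats with period 4.
(157 - 0) mod 4 = 1, so b(157) = b(1) = 18.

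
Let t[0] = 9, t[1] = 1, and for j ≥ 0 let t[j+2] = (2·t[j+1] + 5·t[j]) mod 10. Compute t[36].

Computing terms: t[0] = 9,  t[1] = 1,  t[2] = 7,  t[3] = 9,  t[4] = 3,  t[5] = 1,  t[6] = 7.
Since (t[5], t[6]) = (t[1], t[2]) = (1, 7) (two consecutive terms determine the rest), the sequence is eventually periodic: after a pre-period of length 1 it cycles with period 4.
For j ≥ 1, t[j] depends only on (j - 1) mod 4. (36 - 1) mod 4 = 3, so t[36] = t[4] = 3.

3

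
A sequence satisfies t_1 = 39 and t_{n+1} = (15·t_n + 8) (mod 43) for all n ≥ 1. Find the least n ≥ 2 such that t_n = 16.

12

Computing terms: t_1 = 39; t_2 = 34; t_3 = 2; t_4 = 38; t_5 = 19; t_6 = 35; t_7 = 17; t_8 = 5; t_9 = 40; t_{10} = 6; t_{11} = 12; t_{12} = 16; t_{13} = 33; t_{14} = 30; t_{15} = 28; t_{16} = 41; t_{17} = 21; t_{18} = 22; t_{19} = 37; t_{20} = 4; t_{21} = 25; t_{22} = 39.
Since t_{22} = t_1 = 39, the sequence is periodic with period 21.
The value 16 first appears (with n ≥ 2) at t_{12}.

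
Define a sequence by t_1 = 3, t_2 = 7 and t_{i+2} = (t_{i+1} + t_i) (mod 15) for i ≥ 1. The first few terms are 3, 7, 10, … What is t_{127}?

t_1 = 3; t_2 = 7; t_3 = 10; t_4 = 2; t_5 = 12; t_6 = 14; t_7 = 11; t_8 = 10; t_9 = 6; t_{10} = 1; t_{11} = 7; t_{12} = 8; t_{13} = 0; t_{14} = 8; t_{15} = 8; t_{16} = 1; t_{17} = 9; t_{18} = 10; t_{19} = 4; t_{20} = 14; t_{21} = 3; t_{22} = 2; t_{23} = 5; t_{24} = 7; t_{25} = 12; t_{26} = 4; t_{27} = 1; t_{28} = 5; t_{29} = 6; t_{30} = 11; t_{31} = 2; t_{32} = 13; t_{33} = 0; t_{34} = 13; t_{35} = 13; t_{36} = 11; t_{37} = 9; t_{38} = 5; t_{39} = 14; t_{40} = 4; t_{41} = 3; t_{42} = 7.
Since (t_{41}, t_{42}) = (t_1, t_2) = (3, 7) (two consecutive terms determine the rest), the sequence is periodic with period 40.
So t_{127} = t_{1 + ((127-1) mod 40)} = t_7 = 11.

11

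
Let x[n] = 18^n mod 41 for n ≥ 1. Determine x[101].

18

We have x[1] = 18; x[2] = 37; x[3] = 10; x[4] = 16; x[5] = 1; x[6] = 18.
The sequence repeats with period 5.
So x[101] = x[1 + ((101-1) mod 5)] = x[1] = 18.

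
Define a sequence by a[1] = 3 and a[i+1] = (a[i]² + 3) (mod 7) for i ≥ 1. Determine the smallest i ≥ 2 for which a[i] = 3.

Computing terms: a[1] = 3,  a[2] = 5,  a[3] = 0,  a[4] = 3.
The sequence repeats with period 3.
The value 3 next appears (with i ≥ 2) at a[4].

4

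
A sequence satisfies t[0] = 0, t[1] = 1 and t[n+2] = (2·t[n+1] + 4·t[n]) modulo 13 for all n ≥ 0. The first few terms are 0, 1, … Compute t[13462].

Computing terms: t[0] = 0; t[1] = 1; t[2] = 2; t[3] = 8; t[4] = 11; t[5] = 2; t[6] = 9; t[7] = 0; t[8] = 10; t[9] = 7; t[10] = 2; t[11] = 6; t[12] = 7; t[13] = 12; t[14] = 0; t[15] = 9; t[16] = 5; t[17] = 7; t[18] = 8; t[19] = 5; t[20] = 3; t[21] = 0; t[22] = 12; t[23] = 11; t[24] = 5; t[25] = 2; t[26] = 11; t[27] = 4; t[28] = 0; t[29] = 3; t[30] = 6; t[31] = 11; t[32] = 7; t[33] = 6; t[34] = 1; t[35] = 0; t[36] = 4; t[37] = 8; t[38] = 6; t[39] = 5; t[40] = 8; t[41] = 10; t[42] = 0; t[43] = 1.
Since (t[42], t[43]) = (t[0], t[1]) = (0, 1) (two consecutive terms determine the rest), the sequence is periodic with period 42.
So t[13462] = t[0 + ((13462-0) mod 42)] = t[22] = 12.

12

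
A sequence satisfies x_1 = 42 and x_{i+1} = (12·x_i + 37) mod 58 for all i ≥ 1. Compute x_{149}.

x_1 = 42,  x_2 = 19,  x_3 = 33,  x_4 = 27,  x_5 = 13,  x_6 = 19.
Since x_6 = x_2 = 19, the sequence is eventually periodic: after a pre-period of length 1 it cycles with period 4.
For i ≥ 2, x_i depends only on (i - 2) mod 4. (149 - 2) mod 4 = 3, so x_{149} = x_5 = 13.

13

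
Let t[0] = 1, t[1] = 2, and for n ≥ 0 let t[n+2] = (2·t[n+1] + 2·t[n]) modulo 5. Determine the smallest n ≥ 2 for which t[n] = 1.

Listing terms: t[0] = 1, t[1] = 2, t[2] = 1, t[3] = 1, t[4] = 4, t[5] = 0, t[6] = 3, t[7] = 1, t[8] = 3, t[9] = 3, t[10] = 2, t[11] = 0, t[12] = 4, t[13] = 3, t[14] = 4, t[15] = 4, t[16] = 1, t[17] = 0, t[18] = 2, t[19] = 4, t[20] = 2, t[21] = 2, t[22] = 3, t[23] = 0, t[24] = 1, t[25] = 2.
Since (t[24], t[25]) = (t[0], t[1]) = (1, 2) (two consecutive terms determine the rest), the sequence is periodic with period 24.
The value 1 first appears (with n ≥ 2) at t[2].

2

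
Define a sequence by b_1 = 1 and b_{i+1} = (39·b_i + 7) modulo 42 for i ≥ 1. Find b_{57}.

37

Computing terms: b_1 = 1, b_2 = 4, b_3 = 37, b_4 = 22, b_5 = 25, b_6 = 16, b_7 = 1.
The sequence repeats with period 6.
(57 - 1) mod 6 = 2, so b_{57} = b_3 = 37.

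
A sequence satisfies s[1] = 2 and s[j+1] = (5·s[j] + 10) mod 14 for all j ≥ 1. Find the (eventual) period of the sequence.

s[1] = 2; s[2] = 6; s[3] = 12; s[4] = 0; s[5] = 10; s[6] = 4; s[7] = 2.
The sequence repeats with period 6.

6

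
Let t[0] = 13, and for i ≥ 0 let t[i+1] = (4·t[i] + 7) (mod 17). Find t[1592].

We have t[0] = 13, t[1] = 8, t[2] = 5, t[3] = 10, t[4] = 13.
The sequence repeats with period 4.
So t[1592] = t[0 + ((1592-0) mod 4)] = t[0] = 13.

13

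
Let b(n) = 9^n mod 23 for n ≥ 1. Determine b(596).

12

We have b(1) = 9; b(2) = 12; b(3) = 16; b(4) = 6; b(5) = 8; b(6) = 3; b(7) = 4; b(8) = 13; b(9) = 2; b(10) = 18; b(11) = 1; b(12) = 9.
The sequence repeats with period 11.
(596 - 1) mod 11 = 1, so b(596) = b(2) = 12.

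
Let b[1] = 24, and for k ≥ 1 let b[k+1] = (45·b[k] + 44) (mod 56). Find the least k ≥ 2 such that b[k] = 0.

3

Computing terms: b[1] = 24; b[2] = 4; b[3] = 0; b[4] = 44; b[5] = 8; b[6] = 12; b[7] = 24.
The sequence repeats with period 6.
The value 0 first appears (with k ≥ 2) at b[3].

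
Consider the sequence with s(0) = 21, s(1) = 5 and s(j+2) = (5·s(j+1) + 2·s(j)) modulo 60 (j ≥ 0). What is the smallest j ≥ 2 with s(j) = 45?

3

s(0) = 21,  s(1) = 5,  s(2) = 7,  s(3) = 45,  s(4) = 59,  s(5) = 25,  s(6) = 3,  s(7) = 5,  s(8) = 31,  s(9) = 45,  s(10) = 47,  s(11) = 25,  s(12) = 39,  s(13) = 5,  s(14) = 43,  s(15) = 45,  s(16) = 11,  s(17) = 25,  s(18) = 27,  s(19) = 5,  s(20) = 19,  s(21) = 45,  s(22) = 23,  s(23) = 25,  s(24) = 51,  s(25) = 5,  s(26) = 7.
Since (s(25), s(26)) = (s(1), s(2)) = (5, 7) (two consecutive terms determine the rest), the sequence is eventually periodic: after a pre-period of length 1 it cycles with period 24.
The value 45 first appears (with j ≥ 2) at s(3).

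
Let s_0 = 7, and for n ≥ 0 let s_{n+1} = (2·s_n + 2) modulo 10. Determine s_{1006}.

4

Computing terms: s_0 = 7; s_1 = 6; s_2 = 4; s_3 = 0; s_4 = 2; s_5 = 6.
Since s_5 = s_1 = 6, the sequence is eventually periodic: after a pre-period of length 1 it cycles with period 4.
For n ≥ 1, s_n depends only on (n - 1) mod 4. (1006 - 1) mod 4 = 1, so s_{1006} = s_2 = 4.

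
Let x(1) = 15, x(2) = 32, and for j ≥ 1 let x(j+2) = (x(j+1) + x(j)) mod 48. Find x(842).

32

We have x(1) = 15,  x(2) = 32,  x(3) = 47,  x(4) = 31,  x(5) = 30,  x(6) = 13,  x(7) = 43,  x(8) = 8,  x(9) = 3,  x(10) = 11,  x(11) = 14,  x(12) = 25,  x(13) = 39,  x(14) = 16,  x(15) = 7,  x(16) = 23,  x(17) = 30,  x(18) = 5,  x(19) = 35,  x(20) = 40,  x(21) = 27,  x(22) = 19,  x(23) = 46,  x(24) = 17,  x(25) = 15,  x(26) = 32.
Since (x(25), x(26)) = (x(1), x(2)) = (15, 32) (two consecutive terms determine the rest), the sequence is periodic with period 24.
(842 - 1) mod 24 = 1, so x(842) = x(2) = 32.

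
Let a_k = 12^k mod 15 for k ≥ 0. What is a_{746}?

Computing terms: a_0 = 1; a_1 = 12; a_2 = 9; a_3 = 3; a_4 = 6; a_5 = 12.
Since a_5 = a_1 = 12, the sequence is eventually periodic: after a pre-period of length 1 it cycles with period 4.
For k ≥ 1, a_k depends only on (k - 1) mod 4. (746 - 1) mod 4 = 1, so a_{746} = a_2 = 9.

9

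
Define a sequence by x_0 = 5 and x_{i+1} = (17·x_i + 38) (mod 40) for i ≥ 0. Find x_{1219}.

31

Listing terms: x_0 = 5; x_1 = 3; x_2 = 9; x_3 = 31; x_4 = 5.
Since x_4 = x_0 = 5, the sequence is periodic with period 4.
So x_{1219} = x_{0 + ((1219-0) mod 4)} = x_3 = 31.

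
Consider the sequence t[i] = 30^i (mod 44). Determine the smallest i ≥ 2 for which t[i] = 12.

10

We have t[1] = 30; t[2] = 20; t[3] = 28; t[4] = 4; t[5] = 32; t[6] = 36; t[7] = 24; t[8] = 16; t[9] = 40; t[10] = 12; t[11] = 8; t[12] = 20.
Since t[12] = t[2] = 20, the sequence is eventually periodic: after a pre-period of length 1 it cycles with period 10.
The value 12 first appears (with i ≥ 2) at t[10].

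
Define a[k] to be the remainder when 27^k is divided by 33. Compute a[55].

Computing terms: a[1] = 27, a[2] = 3, a[3] = 15, a[4] = 9, a[5] = 12, a[6] = 27.
The sequence repeats with period 5.
So a[55] = a[1 + ((55-1) mod 5)] = a[5] = 12.

12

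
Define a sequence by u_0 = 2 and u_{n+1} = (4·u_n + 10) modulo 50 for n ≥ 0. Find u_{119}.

We have u_0 = 2,  u_1 = 18,  u_2 = 32,  u_3 = 38,  u_4 = 12,  u_5 = 8,  u_6 = 42,  u_7 = 28,  u_8 = 22,  u_9 = 48,  u_{10} = 2.
Since u_{10} = u_0 = 2, the sequence is periodic with period 10.
So u_{119} = u_{0 + ((119-0) mod 10)} = u_9 = 48.

48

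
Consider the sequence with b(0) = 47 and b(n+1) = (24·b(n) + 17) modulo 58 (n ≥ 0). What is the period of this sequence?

b(0) = 47; b(1) = 43; b(2) = 5; b(3) = 21; b(4) = 57; b(5) = 51; b(6) = 23; b(7) = 47.
Since b(7) = b(0) = 47, the sequence is periodic with period 7.

7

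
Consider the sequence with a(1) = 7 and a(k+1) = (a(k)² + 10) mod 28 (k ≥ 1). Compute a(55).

Listing terms: a(1) = 7, a(2) = 3, a(3) = 19, a(4) = 7.
Since a(4) = a(1) = 7, the sequence is periodic with period 3.
So a(55) = a(1 + ((55-1) mod 3)) = a(1) = 7.

7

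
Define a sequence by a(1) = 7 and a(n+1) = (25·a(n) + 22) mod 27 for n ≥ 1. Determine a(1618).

Listing terms: a(1) = 7, a(2) = 8, a(3) = 6, a(4) = 10, a(5) = 2, a(6) = 18, a(7) = 13, a(8) = 23, a(9) = 3, a(10) = 16, a(11) = 17, a(12) = 15, a(13) = 19, a(14) = 11, a(15) = 0, a(16) = 22, a(17) = 5, a(18) = 12, a(19) = 25, a(20) = 26, a(21) = 24, a(22) = 1, a(23) = 20, a(24) = 9, a(25) = 4, a(26) = 14, a(27) = 21, a(28) = 7.
The sequence repeats with period 27.
(1618 - 1) mod 27 = 24, so a(1618) = a(25) = 4.

4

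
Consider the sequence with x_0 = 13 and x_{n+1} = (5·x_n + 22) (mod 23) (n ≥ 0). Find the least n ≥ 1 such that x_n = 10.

We have x_0 = 13; x_1 = 18; x_2 = 20; x_3 = 7; x_4 = 11; x_5 = 8; x_6 = 16; x_7 = 10; x_8 = 3; x_9 = 14; x_{10} = 0; x_{11} = 22; x_{12} = 17; x_{13} = 15; x_{14} = 5; x_{15} = 1; x_{16} = 4; x_{17} = 19; x_{18} = 2; x_{19} = 9; x_{20} = 21; x_{21} = 12; x_{22} = 13.
The sequence repeats with period 22.
The value 10 first appears (with n ≥ 1) at x_7.

7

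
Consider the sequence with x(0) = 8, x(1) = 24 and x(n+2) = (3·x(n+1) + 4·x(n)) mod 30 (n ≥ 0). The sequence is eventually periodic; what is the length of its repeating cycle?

10

Computing terms: x(0) = 8; x(1) = 24; x(2) = 14; x(3) = 18; x(4) = 20; x(5) = 12; x(6) = 26; x(7) = 6; x(8) = 2; x(9) = 0; x(10) = 8; x(11) = 24.
The sequence repeats with period 10.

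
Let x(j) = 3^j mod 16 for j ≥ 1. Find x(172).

1

We have x(1) = 3,  x(2) = 9,  x(3) = 11,  x(4) = 1,  x(5) = 3.
Since x(5) = x(1) = 3, the sequence is periodic with period 4.
(172 - 1) mod 4 = 3, so x(172) = x(4) = 1.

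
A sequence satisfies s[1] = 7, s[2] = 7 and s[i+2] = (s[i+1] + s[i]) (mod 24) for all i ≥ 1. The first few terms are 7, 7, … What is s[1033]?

s[1] = 7,  s[2] = 7,  s[3] = 14,  s[4] = 21,  s[5] = 11,  s[6] = 8,  s[7] = 19,  s[8] = 3,  s[9] = 22,  s[10] = 1,  s[11] = 23,  s[12] = 0,  s[13] = 23,  s[14] = 23,  s[15] = 22,  s[16] = 21,  s[17] = 19,  s[18] = 16,  s[19] = 11,  s[20] = 3,  s[21] = 14,  s[22] = 17,  s[23] = 7,  s[24] = 0,  s[25] = 7,  s[26] = 7.
The sequence repeats with period 24.
So s[1033] = s[1 + ((1033-1) mod 24)] = s[1] = 7.

7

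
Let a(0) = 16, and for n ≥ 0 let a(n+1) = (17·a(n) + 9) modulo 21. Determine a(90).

Listing terms: a(0) = 16,  a(1) = 8,  a(2) = 19,  a(3) = 17,  a(4) = 4,  a(5) = 14,  a(6) = 16.
The sequence repeats with period 6.
(90 - 0) mod 6 = 0, so a(90) = a(0) = 16.

16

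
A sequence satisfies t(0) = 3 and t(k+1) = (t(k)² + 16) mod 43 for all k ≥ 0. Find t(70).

Listing terms: t(0) = 3, t(1) = 25, t(2) = 39, t(3) = 32, t(4) = 8, t(5) = 37, t(6) = 9, t(7) = 11, t(8) = 8.
Since t(8) = t(4) = 8, the sequence is eventually periodic: after a pre-period of length 4 it cycles with period 4.
For k ≥ 4, t(k) depends only on (k - 4) mod 4. (70 - 4) mod 4 = 2, so t(70) = t(6) = 9.

9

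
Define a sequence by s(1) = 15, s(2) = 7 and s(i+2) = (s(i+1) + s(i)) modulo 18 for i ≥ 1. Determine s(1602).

10

Computing terms: s(1) = 15; s(2) = 7; s(3) = 4; s(4) = 11; s(5) = 15; s(6) = 8; s(7) = 5; s(8) = 13; s(9) = 0; s(10) = 13; s(11) = 13; s(12) = 8; s(13) = 3; s(14) = 11; s(15) = 14; s(16) = 7; s(17) = 3; s(18) = 10; s(19) = 13; s(20) = 5; s(21) = 0; s(22) = 5; s(23) = 5; s(24) = 10; s(25) = 15; s(26) = 7.
Since (s(25), s(26)) = (s(1), s(2)) = (15, 7) (two consecutive terms determine the rest), the sequence is periodic with period 24.
So s(1602) = s(1 + ((1602-1) mod 24)) = s(18) = 10.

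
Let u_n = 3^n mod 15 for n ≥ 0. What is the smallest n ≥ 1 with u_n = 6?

u_0 = 1, u_1 = 3, u_2 = 9, u_3 = 12, u_4 = 6, u_5 = 3.
Since u_5 = u_1 = 3, the sequence is eventually periodic: after a pre-period of length 1 it cycles with period 4.
The value 6 first appears (with n ≥ 1) at u_4.

4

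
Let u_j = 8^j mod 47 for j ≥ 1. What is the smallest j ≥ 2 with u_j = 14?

We have u_1 = 8,  u_2 = 17,  u_3 = 42,  u_4 = 7,  u_5 = 9,  u_6 = 25,  u_7 = 12,  u_8 = 2,  u_9 = 16,  u_{10} = 34,  u_{11} = 37,  u_{12} = 14,  u_{13} = 18,  u_{14} = 3,  u_{15} = 24,  u_{16} = 4,  u_{17} = 32,  u_{18} = 21,  u_{19} = 27,  u_{20} = 28,  u_{21} = 36,  u_{22} = 6,  u_{23} = 1,  u_{24} = 8.
The sequence repeats with period 23.
The value 14 first appears (with j ≥ 2) at u_{12}.

12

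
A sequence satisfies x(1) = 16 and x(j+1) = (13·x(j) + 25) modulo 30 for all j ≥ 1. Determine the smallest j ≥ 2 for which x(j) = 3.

6

Listing terms: x(1) = 16,  x(2) = 23,  x(3) = 24,  x(4) = 7,  x(5) = 26,  x(6) = 3,  x(7) = 4,  x(8) = 17,  x(9) = 6,  x(10) = 13,  x(11) = 14,  x(12) = 27,  x(13) = 16.
Since x(13) = x(1) = 16, the sequence is periodic with period 12.
The value 3 first appears (with j ≥ 2) at x(6).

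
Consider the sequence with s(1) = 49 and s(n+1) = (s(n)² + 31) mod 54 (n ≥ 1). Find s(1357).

s(1) = 49; s(2) = 2; s(3) = 35; s(4) = 14; s(5) = 11; s(6) = 44; s(7) = 23; s(8) = 20; s(9) = 53; s(10) = 32; s(11) = 29; s(12) = 8; s(13) = 41; s(14) = 38; s(15) = 17; s(16) = 50; s(17) = 47; s(18) = 26; s(19) = 5; s(20) = 2.
Since s(20) = s(2) = 2, the sequence is eventually periodic: after a pre-period of length 1 it cycles with period 18.
For n ≥ 2, s(n) depends only on (n - 2) mod 18. (1357 - 2) mod 18 = 5, so s(1357) = s(7) = 23.

23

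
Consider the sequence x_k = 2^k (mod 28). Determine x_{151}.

16

x_0 = 1; x_1 = 2; x_2 = 4; x_3 = 8; x_4 = 16; x_5 = 4.
Since x_5 = x_2 = 4, the sequence is eventually periodic: after a pre-period of length 2 it cycles with period 3.
For k ≥ 2, x_k depends only on (k - 2) mod 3. (151 - 2) mod 3 = 2, so x_{151} = x_4 = 16.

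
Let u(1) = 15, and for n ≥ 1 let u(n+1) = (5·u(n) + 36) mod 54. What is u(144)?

Listing terms: u(1) = 15,  u(2) = 3,  u(3) = 51,  u(4) = 21,  u(5) = 33,  u(6) = 39,  u(7) = 15.
Since u(7) = u(1) = 15, the sequence is periodic with period 6.
(144 - 1) mod 6 = 5, so u(144) = u(6) = 39.

39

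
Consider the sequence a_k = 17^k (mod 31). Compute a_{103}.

Listing terms: a_1 = 17,  a_2 = 10,  a_3 = 15,  a_4 = 7,  a_5 = 26,  a_6 = 8,  a_7 = 12,  a_8 = 18,  a_9 = 27,  a_{10} = 25,  a_{11} = 22,  a_{12} = 2,  a_{13} = 3,  a_{14} = 20,  a_{15} = 30,  a_{16} = 14,  a_{17} = 21,  a_{18} = 16,  a_{19} = 24,  a_{20} = 5,  a_{21} = 23,  a_{22} = 19,  a_{23} = 13,  a_{24} = 4,  a_{25} = 6,  a_{26} = 9,  a_{27} = 29,  a_{28} = 28,  a_{29} = 11,  a_{30} = 1,  a_{31} = 17.
Since a_{31} = a_1 = 17, the sequence is periodic with period 30.
So a_{103} = a_{1 + ((103-1) mod 30)} = a_{13} = 3.

3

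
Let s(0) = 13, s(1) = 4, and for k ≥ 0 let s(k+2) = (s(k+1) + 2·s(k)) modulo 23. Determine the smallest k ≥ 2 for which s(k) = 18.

17

Computing terms: s(0) = 13; s(1) = 4; s(2) = 7; s(3) = 15; s(4) = 6; s(5) = 13; s(6) = 2; s(7) = 5; s(8) = 9; s(9) = 19; s(10) = 14; s(11) = 6; s(12) = 11; s(13) = 0; s(14) = 22; s(15) = 22; s(16) = 20; s(17) = 18; s(18) = 12; s(19) = 2; s(20) = 3; s(21) = 7; s(22) = 13; s(23) = 4.
The sequence repeats with period 22.
The value 18 first appears (with k ≥ 2) at s(17).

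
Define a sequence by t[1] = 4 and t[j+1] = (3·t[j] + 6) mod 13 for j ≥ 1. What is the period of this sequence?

3

Computing terms: t[1] = 4, t[2] = 5, t[3] = 8, t[4] = 4.
Since t[4] = t[1] = 4, the sequence is periodic with period 3.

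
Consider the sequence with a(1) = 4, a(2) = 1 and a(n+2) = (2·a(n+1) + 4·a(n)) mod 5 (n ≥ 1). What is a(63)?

3

Computing terms: a(1) = 4, a(2) = 1, a(3) = 3, a(4) = 0, a(5) = 2, a(6) = 4, a(7) = 1.
The sequence repeats with period 5.
(63 - 1) mod 5 = 2, so a(63) = a(3) = 3.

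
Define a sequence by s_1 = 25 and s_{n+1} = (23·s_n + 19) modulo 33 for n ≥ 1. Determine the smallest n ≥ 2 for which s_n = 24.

16

We have s_1 = 25,  s_2 = 0,  s_3 = 19,  s_4 = 27,  s_5 = 13,  s_6 = 21,  s_7 = 7,  s_8 = 15,  s_9 = 1,  s_{10} = 9,  s_{11} = 28,  s_{12} = 3,  s_{13} = 22,  s_{14} = 30,  s_{15} = 16,  s_{16} = 24,  s_{17} = 10,  s_{18} = 18,  s_{19} = 4,  s_{20} = 12,  s_{21} = 31,  s_{22} = 6,  s_{23} = 25.
The sequence repeats with period 22.
The value 24 first appears (with n ≥ 2) at s_{16}.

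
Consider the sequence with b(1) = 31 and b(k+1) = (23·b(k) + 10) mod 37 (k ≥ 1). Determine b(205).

31

Computing terms: b(1) = 31,  b(2) = 20,  b(3) = 26,  b(4) = 16,  b(5) = 8,  b(6) = 9,  b(7) = 32,  b(8) = 6,  b(9) = 0,  b(10) = 10,  b(11) = 18,  b(12) = 17,  b(13) = 31.
Since b(13) = b(1) = 31, the sequence is periodic with period 12.
(205 - 1) mod 12 = 0, so b(205) = b(1) = 31.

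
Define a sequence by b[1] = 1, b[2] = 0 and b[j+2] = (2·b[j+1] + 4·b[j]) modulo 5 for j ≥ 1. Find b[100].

2

We have b[1] = 1,  b[2] = 0,  b[3] = 4,  b[4] = 3,  b[5] = 2,  b[6] = 1,  b[7] = 0.
Since (b[6], b[7]) = (b[1], b[2]) = (1, 0) (two consecutive terms determine the rest), the sequence is periodic with period 5.
(100 - 1) mod 5 = 4, so b[100] = b[5] = 2.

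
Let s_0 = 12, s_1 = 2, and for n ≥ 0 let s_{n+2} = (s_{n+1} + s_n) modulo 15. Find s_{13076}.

9

s_0 = 12; s_1 = 2; s_2 = 14; s_3 = 1; s_4 = 0; s_5 = 1; s_6 = 1; s_7 = 2; s_8 = 3; s_9 = 5; s_{10} = 8; s_{11} = 13; s_{12} = 6; s_{13} = 4; s_{14} = 10; s_{15} = 14; s_{16} = 9; s_{17} = 8; s_{18} = 2; s_{19} = 10; s_{20} = 12; s_{21} = 7; s_{22} = 4; s_{23} = 11; s_{24} = 0; s_{25} = 11; s_{26} = 11; s_{27} = 7; s_{28} = 3; s_{29} = 10; s_{30} = 13; s_{31} = 8; s_{32} = 6; s_{33} = 14; s_{34} = 5; s_{35} = 4; s_{36} = 9; s_{37} = 13; s_{38} = 7; s_{39} = 5; s_{40} = 12; s_{41} = 2.
Since (s_{40}, s_{41}) = (s_0, s_1) = (12, 2) (two consecutive terms determine the rest), the sequence is periodic with period 40.
So s_{13076} = s_{0 + ((13076-0) mod 40)} = s_{36} = 9.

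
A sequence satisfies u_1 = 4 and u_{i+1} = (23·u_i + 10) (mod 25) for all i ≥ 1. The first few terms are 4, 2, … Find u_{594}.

17

u_1 = 4; u_2 = 2; u_3 = 6; u_4 = 23; u_5 = 14; u_6 = 7; u_7 = 21; u_8 = 18; u_9 = 24; u_{10} = 12; u_{11} = 11; u_{12} = 13; u_{13} = 9; u_{14} = 17; u_{15} = 1; u_{16} = 8; u_{17} = 19; u_{18} = 22; u_{19} = 16; u_{20} = 3; u_{21} = 4.
Since u_{21} = u_1 = 4, the sequence is periodic with period 20.
So u_{594} = u_{1 + ((594-1) mod 20)} = u_{14} = 17.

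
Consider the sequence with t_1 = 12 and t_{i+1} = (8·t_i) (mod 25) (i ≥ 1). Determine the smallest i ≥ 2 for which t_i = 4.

t_1 = 12; t_2 = 21; t_3 = 18; t_4 = 19; t_5 = 2; t_6 = 16; t_7 = 3; t_8 = 24; t_9 = 17; t_{10} = 11; t_{11} = 13; t_{12} = 4; t_{13} = 7; t_{14} = 6; t_{15} = 23; t_{16} = 9; t_{17} = 22; t_{18} = 1; t_{19} = 8; t_{20} = 14; t_{21} = 12.
Since t_{21} = t_1 = 12, the sequence is periodic with period 20.
The value 4 first appears (with i ≥ 2) at t_{12}.

12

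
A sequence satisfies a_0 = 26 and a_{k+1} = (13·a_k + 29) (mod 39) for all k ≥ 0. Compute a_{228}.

a_0 = 26; a_1 = 16; a_2 = 3; a_3 = 29; a_4 = 16.
Since a_4 = a_1 = 16, the sequence is eventually periodic: after a pre-period of length 1 it cycles with period 3.
For k ≥ 1, a_k depends only on (k - 1) mod 3. (228 - 1) mod 3 = 2, so a_{228} = a_3 = 29.

29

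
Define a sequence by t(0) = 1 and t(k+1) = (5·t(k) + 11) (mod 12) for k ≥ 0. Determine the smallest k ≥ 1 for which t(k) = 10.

3

Computing terms: t(0) = 1,  t(1) = 4,  t(2) = 7,  t(3) = 10,  t(4) = 1.
The sequence repeats with period 4.
The value 10 first appears (with k ≥ 1) at t(3).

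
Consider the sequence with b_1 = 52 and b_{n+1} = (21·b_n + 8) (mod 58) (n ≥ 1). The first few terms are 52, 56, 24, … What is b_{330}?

32

Listing terms: b_1 = 52; b_2 = 56; b_3 = 24; b_4 = 48; b_5 = 30; b_6 = 0; b_7 = 8; b_8 = 2; b_9 = 50; b_{10} = 14; b_{11} = 12; b_{12} = 28; b_{13} = 16; b_{14} = 54; b_{15} = 40; b_{16} = 36; b_{17} = 10; b_{18} = 44; b_{19} = 4; b_{20} = 34; b_{21} = 26; b_{22} = 32; b_{23} = 42; b_{24} = 20; b_{25} = 22; b_{26} = 6; b_{27} = 18; b_{28} = 38; b_{29} = 52.
The sequence repeats with period 28.
(330 - 1) mod 28 = 21, so b_{330} = b_{22} = 32.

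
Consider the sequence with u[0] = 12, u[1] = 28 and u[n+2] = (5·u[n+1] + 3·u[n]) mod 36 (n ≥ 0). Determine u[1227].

We have u[0] = 12, u[1] = 28, u[2] = 32, u[3] = 28, u[4] = 20, u[5] = 4, u[6] = 8, u[7] = 16, u[8] = 32, u[9] = 28.
Since (u[8], u[9]) = (u[2], u[3]) = (32, 28) (two consecutive terms determine the rest), the sequence is eventually periodic: after a pre-period of length 2 it cycles with period 6.
For n ≥ 2, u[n] depends only on (n - 2) mod 6. (1227 - 2) mod 6 = 1, so u[1227] = u[3] = 28.

28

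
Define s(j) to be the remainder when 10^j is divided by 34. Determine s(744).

Computing terms: s(0) = 1,  s(1) = 10,  s(2) = 32,  s(3) = 14,  s(4) = 4,  s(5) = 6,  s(6) = 26,  s(7) = 22,  s(8) = 16,  s(9) = 24,  s(10) = 2,  s(11) = 20,  s(12) = 30,  s(13) = 28,  s(14) = 8,  s(15) = 12,  s(16) = 18,  s(17) = 10.
Since s(17) = s(1) = 10, the sequence is eventually periodic: after a pre-period of length 1 it cycles with period 16.
For j ≥ 1, s(j) depends only on (j - 1) mod 16. (744 - 1) mod 16 = 7, so s(744) = s(8) = 16.

16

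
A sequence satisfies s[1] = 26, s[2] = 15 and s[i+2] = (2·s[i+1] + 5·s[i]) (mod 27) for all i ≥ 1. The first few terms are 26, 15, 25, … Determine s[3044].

Listing terms: s[1] = 26,  s[2] = 15,  s[3] = 25,  s[4] = 17,  s[5] = 24,  s[6] = 25,  s[7] = 8,  s[8] = 6,  s[9] = 25,  s[10] = 26,  s[11] = 15.
Since (s[10], s[11]) = (s[1], s[2]) = (26, 15) (two consecutive terms determine the rest), the sequence is periodic with period 9.
So s[3044] = s[1 + ((3044-1) mod 9)] = s[2] = 15.

15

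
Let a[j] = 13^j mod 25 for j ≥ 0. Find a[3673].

We have a[0] = 1; a[1] = 13; a[2] = 19; a[3] = 22; a[4] = 11; a[5] = 18; a[6] = 9; a[7] = 17; a[8] = 21; a[9] = 23; a[10] = 24; a[11] = 12; a[12] = 6; a[13] = 3; a[14] = 14; a[15] = 7; a[16] = 16; a[17] = 8; a[18] = 4; a[19] = 2; a[20] = 1.
Since a[20] = a[0] = 1, the sequence is periodic with period 20.
(3673 - 0) mod 20 = 13, so a[3673] = a[13] = 3.

3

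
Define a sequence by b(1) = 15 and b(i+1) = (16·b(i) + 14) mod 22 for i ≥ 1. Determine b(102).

b(1) = 15, b(2) = 12, b(3) = 8, b(4) = 10, b(5) = 20, b(6) = 4, b(7) = 12.
Since b(7) = b(2) = 12, the sequence is eventually periodic: after a pre-period of length 1 it cycles with period 5.
For i ≥ 2, b(i) depends only on (i - 2) mod 5. (102 - 2) mod 5 = 0, so b(102) = b(2) = 12.

12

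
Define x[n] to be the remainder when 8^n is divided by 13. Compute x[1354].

12

x[0] = 1, x[1] = 8, x[2] = 12, x[3] = 5, x[4] = 1.
Since x[4] = x[0] = 1, the sequence is periodic with period 4.
So x[1354] = x[0 + ((1354-0) mod 4)] = x[2] = 12.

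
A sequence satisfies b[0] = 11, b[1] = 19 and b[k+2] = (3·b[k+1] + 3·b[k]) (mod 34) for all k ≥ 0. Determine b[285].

We have b[0] = 11,  b[1] = 19,  b[2] = 22,  b[3] = 21,  b[4] = 27,  b[5] = 8,  b[6] = 3,  b[7] = 33,  b[8] = 6,  b[9] = 15,  b[10] = 29,  b[11] = 30,  b[12] = 7,  b[13] = 9,  b[14] = 14,  b[15] = 1,  b[16] = 11,  b[17] = 2,  b[18] = 5,  b[19] = 21,  b[20] = 10,  b[21] = 25,  b[22] = 3,  b[23] = 16,  b[24] = 23,  b[25] = 15,  b[26] = 12,  b[27] = 13,  b[28] = 7,  b[29] = 26,  b[30] = 31,  b[31] = 1,  b[32] = 28,  b[33] = 19,  b[34] = 5,  b[35] = 4,  b[36] = 27,  b[37] = 25,  b[38] = 20,  b[39] = 33,  b[40] = 23,  b[41] = 32,  b[42] = 29,  b[43] = 13,  b[44] = 24,  b[45] = 9,  b[46] = 31,  b[47] = 18,  b[48] = 11,  b[49] = 19.
The sequence repeats with period 48.
So b[285] = b[0 + ((285-0) mod 48)] = b[45] = 9.

9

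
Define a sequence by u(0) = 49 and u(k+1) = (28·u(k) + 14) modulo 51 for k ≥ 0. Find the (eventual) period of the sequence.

u(0) = 49; u(1) = 9; u(2) = 11; u(3) = 16; u(4) = 3; u(5) = 47; u(6) = 4; u(7) = 24; u(8) = 23; u(9) = 46; u(10) = 27; u(11) = 5; u(12) = 1; u(13) = 42; u(14) = 17; u(15) = 31; u(16) = 15; u(17) = 26; u(18) = 28; u(19) = 33; u(20) = 20; u(21) = 13; u(22) = 21; u(23) = 41; u(24) = 40; u(25) = 12; u(26) = 44; u(27) = 22; u(28) = 18; u(29) = 8; u(30) = 34; u(31) = 48; u(32) = 32; u(33) = 43; u(34) = 45; u(35) = 50; u(36) = 37; u(37) = 30; u(38) = 38; u(39) = 7; u(40) = 6; u(41) = 29; u(42) = 10; u(43) = 39; u(44) = 35; u(45) = 25; u(46) = 0; u(47) = 14; u(48) = 49.
The sequence repeats with period 48.

48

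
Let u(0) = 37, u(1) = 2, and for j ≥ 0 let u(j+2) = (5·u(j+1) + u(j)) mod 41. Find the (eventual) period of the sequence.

28

We have u(0) = 37, u(1) = 2, u(2) = 6, u(3) = 32, u(4) = 2, u(5) = 1, u(6) = 7, u(7) = 36, u(8) = 23, u(9) = 28, u(10) = 40, u(11) = 23, u(12) = 32, u(13) = 19, u(14) = 4, u(15) = 39, u(16) = 35, u(17) = 9, u(18) = 39, u(19) = 40, u(20) = 34, u(21) = 5, u(22) = 18, u(23) = 13, u(24) = 1, u(25) = 18, u(26) = 9, u(27) = 22, u(28) = 37, u(29) = 2.
The sequence repeats with period 28.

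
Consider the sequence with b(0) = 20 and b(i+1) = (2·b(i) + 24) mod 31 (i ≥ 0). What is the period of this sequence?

Listing terms: b(0) = 20, b(1) = 2, b(2) = 28, b(3) = 18, b(4) = 29, b(5) = 20.
The sequence repeats with period 5.

5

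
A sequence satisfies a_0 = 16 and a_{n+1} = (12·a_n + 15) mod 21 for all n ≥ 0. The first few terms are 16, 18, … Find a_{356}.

0

a_0 = 16, a_1 = 18, a_2 = 0, a_3 = 15, a_4 = 6, a_5 = 3, a_6 = 9, a_7 = 18.
Since a_7 = a_1 = 18, the sequence is eventually periodic: after a pre-period of length 1 it cycles with period 6.
For n ≥ 1, a_n depends only on (n - 1) mod 6. (356 - 1) mod 6 = 1, so a_{356} = a_2 = 0.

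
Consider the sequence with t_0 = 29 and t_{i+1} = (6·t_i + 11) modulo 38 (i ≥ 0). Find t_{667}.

We have t_0 = 29, t_1 = 33, t_2 = 19, t_3 = 11, t_4 = 1, t_5 = 17, t_6 = 37, t_7 = 5, t_8 = 3, t_9 = 29.
The sequence repeats with period 9.
(667 - 0) mod 9 = 1, so t_{667} = t_1 = 33.

33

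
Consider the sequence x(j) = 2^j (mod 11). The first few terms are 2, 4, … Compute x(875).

10

x(1) = 2; x(2) = 4; x(3) = 8; x(4) = 5; x(5) = 10; x(6) = 9; x(7) = 7; x(8) = 3; x(9) = 6; x(10) = 1; x(11) = 2.
The sequence repeats with period 10.
(875 - 1) mod 10 = 4, so x(875) = x(5) = 10.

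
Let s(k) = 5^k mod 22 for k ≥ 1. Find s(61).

We have s(1) = 5, s(2) = 3, s(3) = 15, s(4) = 9, s(5) = 1, s(6) = 5.
Since s(6) = s(1) = 5, the sequence is periodic with period 5.
(61 - 1) mod 5 = 0, so s(61) = s(1) = 5.

5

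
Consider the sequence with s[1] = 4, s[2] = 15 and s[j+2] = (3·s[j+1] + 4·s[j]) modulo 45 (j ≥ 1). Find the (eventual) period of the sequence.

Computing terms: s[1] = 4; s[2] = 15; s[3] = 16; s[4] = 18; s[5] = 28; s[6] = 21; s[7] = 40; s[8] = 24; s[9] = 7; s[10] = 27; s[11] = 19; s[12] = 30; s[13] = 31; s[14] = 33; s[15] = 43; s[16] = 36; s[17] = 10; s[18] = 39; s[19] = 22; s[20] = 42; s[21] = 34; s[22] = 0; s[23] = 1; s[24] = 3; s[25] = 13; s[26] = 6; s[27] = 25; s[28] = 9; s[29] = 37; s[30] = 12; s[31] = 4; s[32] = 15.
Since (s[31], s[32]) = (s[1], s[2]) = (4, 15) (two consecutive terms determine the rest), the sequence is periodic with period 30.

30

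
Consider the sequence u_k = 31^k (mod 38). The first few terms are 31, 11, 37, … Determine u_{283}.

31

Listing terms: u_1 = 31,  u_2 = 11,  u_3 = 37,  u_4 = 7,  u_5 = 27,  u_6 = 1,  u_7 = 31.
The sequence repeats with period 6.
So u_{283} = u_{1 + ((283-1) mod 6)} = u_1 = 31.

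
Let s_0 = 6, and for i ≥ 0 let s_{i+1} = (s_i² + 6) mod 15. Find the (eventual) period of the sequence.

Listing terms: s_0 = 6,  s_1 = 12,  s_2 = 0,  s_3 = 6.
Since s_3 = s_0 = 6, the sequence is periodic with period 3.

3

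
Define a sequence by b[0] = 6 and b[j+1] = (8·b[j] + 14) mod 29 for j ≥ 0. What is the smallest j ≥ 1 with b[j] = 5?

3

b[0] = 6; b[1] = 4; b[2] = 17; b[3] = 5; b[4] = 25; b[5] = 11; b[6] = 15; b[7] = 18; b[8] = 13; b[9] = 2; b[10] = 1; b[11] = 22; b[12] = 16; b[13] = 26; b[14] = 19; b[15] = 21; b[16] = 8; b[17] = 20; b[18] = 0; b[19] = 14; b[20] = 10; b[21] = 7; b[22] = 12; b[23] = 23; b[24] = 24; b[25] = 3; b[26] = 9; b[27] = 28; b[28] = 6.
Since b[28] = b[0] = 6, the sequence is periodic with period 28.
The value 5 first appears (with j ≥ 1) at b[3].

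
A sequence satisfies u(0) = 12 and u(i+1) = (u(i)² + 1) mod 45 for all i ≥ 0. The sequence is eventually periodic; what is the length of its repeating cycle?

Listing terms: u(0) = 12,  u(1) = 10,  u(2) = 11,  u(3) = 32,  u(4) = 35,  u(5) = 11.
Since u(5) = u(2) = 11, the sequence is eventually periodic: after a pre-period of length 2 it cycles with period 3.

3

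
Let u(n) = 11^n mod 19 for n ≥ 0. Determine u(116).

Listing terms: u(0) = 1; u(1) = 11; u(2) = 7; u(3) = 1.
The sequence repeats with period 3.
So u(116) = u(0 + ((116-0) mod 3)) = u(2) = 7.

7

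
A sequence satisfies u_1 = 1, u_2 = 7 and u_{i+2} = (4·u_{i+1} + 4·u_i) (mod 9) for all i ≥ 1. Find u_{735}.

Computing terms: u_1 = 1, u_2 = 7, u_3 = 5, u_4 = 3, u_5 = 5, u_6 = 5, u_7 = 4, u_8 = 0, u_9 = 7, u_{10} = 1, u_{11} = 5, u_{12} = 6, u_{13} = 8, u_{14} = 2, u_{15} = 4, u_{16} = 6, u_{17} = 4, u_{18} = 4, u_{19} = 5, u_{20} = 0, u_{21} = 2, u_{22} = 8, u_{23} = 4, u_{24} = 3, u_{25} = 1, u_{26} = 7.
Since (u_{25}, u_{26}) = (u_1, u_2) = (1, 7) (two consecutive terms determine the rest), the sequence is periodic with period 24.
(735 - 1) mod 24 = 14, so u_{735} = u_{15} = 4.

4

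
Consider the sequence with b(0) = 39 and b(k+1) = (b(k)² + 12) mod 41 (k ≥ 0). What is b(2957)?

17

We have b(0) = 39; b(1) = 16; b(2) = 22; b(3) = 4; b(4) = 28; b(5) = 17; b(6) = 14; b(7) = 3; b(8) = 21; b(9) = 2; b(10) = 16.
Since b(10) = b(1) = 16, the sequence is eventually periodic: after a pre-period of length 1 it cycles with period 9.
For k ≥ 1, b(k) depends only on (k - 1) mod 9. (2957 - 1) mod 9 = 4, so b(2957) = b(5) = 17.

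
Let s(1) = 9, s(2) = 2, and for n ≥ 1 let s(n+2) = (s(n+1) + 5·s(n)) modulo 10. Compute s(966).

We have s(1) = 9,  s(2) = 2,  s(3) = 7,  s(4) = 7,  s(5) = 2,  s(6) = 7.
Since (s(5), s(6)) = (s(2), s(3)) = (2, 7) (two consecutive terms determine the rest), the sequence is eventually periodic: after a pre-period of length 1 it cycles with period 3.
For n ≥ 2, s(n) depends only on (n - 2) mod 3. (966 - 2) mod 3 = 1, so s(966) = s(3) = 7.

7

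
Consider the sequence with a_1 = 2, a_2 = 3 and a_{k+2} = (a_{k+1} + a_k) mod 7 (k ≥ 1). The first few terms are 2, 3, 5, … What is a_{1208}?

Computing terms: a_1 = 2,  a_2 = 3,  a_3 = 5,  a_4 = 1,  a_5 = 6,  a_6 = 0,  a_7 = 6,  a_8 = 6,  a_9 = 5,  a_{10} = 4,  a_{11} = 2,  a_{12} = 6,  a_{13} = 1,  a_{14} = 0,  a_{15} = 1,  a_{16} = 1,  a_{17} = 2,  a_{18} = 3.
The sequence repeats with period 16.
So a_{1208} = a_{1 + ((1208-1) mod 16)} = a_8 = 6.

6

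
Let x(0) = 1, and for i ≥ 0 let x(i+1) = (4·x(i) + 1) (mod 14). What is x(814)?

We have x(0) = 1,  x(1) = 5,  x(2) = 7,  x(3) = 1.
The sequence repeats with period 3.
So x(814) = x(0 + ((814-0) mod 3)) = x(1) = 5.

5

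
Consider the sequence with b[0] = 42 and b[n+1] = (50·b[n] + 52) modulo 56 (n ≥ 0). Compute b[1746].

We have b[0] = 42, b[1] = 24, b[2] = 20, b[3] = 44, b[4] = 12, b[5] = 36, b[6] = 4, b[7] = 28, b[8] = 52, b[9] = 20.
Since b[9] = b[2] = 20, the sequence is eventually periodic: after a pre-period of length 2 it cycles with period 7.
For n ≥ 2, b[n] depends only on (n - 2) mod 7. (1746 - 2) mod 7 = 1, so b[1746] = b[3] = 44.

44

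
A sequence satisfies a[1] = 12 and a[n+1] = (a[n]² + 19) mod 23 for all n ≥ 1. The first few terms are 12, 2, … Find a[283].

Listing terms: a[1] = 12, a[2] = 2, a[3] = 0, a[4] = 19, a[5] = 12.
Since a[5] = a[1] = 12, the sequence is periodic with period 4.
(283 - 1) mod 4 = 2, so a[283] = a[3] = 0.

0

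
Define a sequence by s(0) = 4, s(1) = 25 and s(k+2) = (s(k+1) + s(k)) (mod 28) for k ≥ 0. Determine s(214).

3

Listing terms: s(0) = 4, s(1) = 25, s(2) = 1, s(3) = 26, s(4) = 27, s(5) = 25, s(6) = 24, s(7) = 21, s(8) = 17, s(9) = 10, s(10) = 27, s(11) = 9, s(12) = 8, s(13) = 17, s(14) = 25, s(15) = 14, s(16) = 11, s(17) = 25, s(18) = 8, s(19) = 5, s(20) = 13, s(21) = 18, s(22) = 3, s(23) = 21, s(24) = 24, s(25) = 17, s(26) = 13, s(27) = 2, s(28) = 15, s(29) = 17, s(30) = 4, s(31) = 21, s(32) = 25, s(33) = 18, s(34) = 15, s(35) = 5, s(36) = 20, s(37) = 25, s(38) = 17, s(39) = 14, s(40) = 3, s(41) = 17, s(42) = 20, s(43) = 9, s(44) = 1, s(45) = 10, s(46) = 11, s(47) = 21, s(48) = 4, s(49) = 25.
Since (s(48), s(49)) = (s(0), s(1)) = (4, 25) (two consecutive terms determine the rest), the sequence is periodic with period 48.
So s(214) = s(0 + ((214-0) mod 48)) = s(22) = 3.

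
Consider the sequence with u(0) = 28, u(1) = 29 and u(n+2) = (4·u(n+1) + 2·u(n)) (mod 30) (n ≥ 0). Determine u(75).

Computing terms: u(0) = 28; u(1) = 29; u(2) = 22; u(3) = 26; u(4) = 28; u(5) = 14; u(6) = 22; u(7) = 26.
Since (u(6), u(7)) = (u(2), u(3)) = (22, 26) (two consecutive terms determine the rest), the sequence is eventually periodic: after a pre-period of length 2 it cycles with period 4.
For n ≥ 2, u(n) depends only on (n - 2) mod 4. (75 - 2) mod 4 = 1, so u(75) = u(3) = 26.

26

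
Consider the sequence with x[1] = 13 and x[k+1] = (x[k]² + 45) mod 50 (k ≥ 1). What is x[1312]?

x[1] = 13,  x[2] = 14,  x[3] = 41,  x[4] = 26,  x[5] = 21,  x[6] = 36,  x[7] = 41.
Since x[7] = x[3] = 41, the sequence is eventually periodic: after a pre-period of length 2 it cycles with period 4.
For k ≥ 3, x[k] depends only on (k - 3) mod 4. (1312 - 3) mod 4 = 1, so x[1312] = x[4] = 26.

26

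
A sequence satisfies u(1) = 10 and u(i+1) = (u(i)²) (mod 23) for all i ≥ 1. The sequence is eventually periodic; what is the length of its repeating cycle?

10

u(1) = 10, u(2) = 8, u(3) = 18, u(4) = 2, u(5) = 4, u(6) = 16, u(7) = 3, u(8) = 9, u(9) = 12, u(10) = 6, u(11) = 13, u(12) = 8.
Since u(12) = u(2) = 8, the sequence is eventually periodic: after a pre-period of length 1 it cycles with period 10.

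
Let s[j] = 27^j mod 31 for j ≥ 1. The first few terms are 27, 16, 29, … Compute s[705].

s[1] = 27,  s[2] = 16,  s[3] = 29,  s[4] = 8,  s[5] = 30,  s[6] = 4,  s[7] = 15,  s[8] = 2,  s[9] = 23,  s[10] = 1,  s[11] = 27.
Since s[11] = s[1] = 27, the sequence is periodic with period 10.
So s[705] = s[1 + ((705-1) mod 10)] = s[5] = 30.

30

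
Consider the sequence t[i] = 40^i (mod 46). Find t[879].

42

We have t[0] = 1,  t[1] = 40,  t[2] = 36,  t[3] = 14,  t[4] = 8,  t[5] = 44,  t[6] = 12,  t[7] = 20,  t[8] = 18,  t[9] = 30,  t[10] = 4,  t[11] = 22,  t[12] = 6,  t[13] = 10,  t[14] = 32,  t[15] = 38,  t[16] = 2,  t[17] = 34,  t[18] = 26,  t[19] = 28,  t[20] = 16,  t[21] = 42,  t[22] = 24,  t[23] = 40.
Since t[23] = t[1] = 40, the sequence is eventually periodic: after a pre-period of length 1 it cycles with period 22.
For i ≥ 1, t[i] depends only on (i - 1) mod 22. (879 - 1) mod 22 = 20, so t[879] = t[21] = 42.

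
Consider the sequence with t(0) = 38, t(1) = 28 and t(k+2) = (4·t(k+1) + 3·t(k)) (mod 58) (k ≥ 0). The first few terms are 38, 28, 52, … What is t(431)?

t(0) = 38,  t(1) = 28,  t(2) = 52,  t(3) = 2,  t(4) = 48,  t(5) = 24,  t(6) = 8,  t(7) = 46,  t(8) = 34,  t(9) = 42,  t(10) = 38,  t(11) = 46,  t(12) = 8,  t(13) = 54,  t(14) = 8,  t(15) = 20,  t(16) = 46,  t(17) = 12,  t(18) = 12,  t(19) = 26,  t(20) = 24,  t(21) = 0,  t(22) = 14,  t(23) = 56,  t(24) = 34,  t(25) = 14,  t(26) = 42,  t(27) = 36,  t(28) = 38,  t(29) = 28.
The sequence repeats with period 28.
(431 - 0) mod 28 = 11, so t(431) = t(11) = 46.

46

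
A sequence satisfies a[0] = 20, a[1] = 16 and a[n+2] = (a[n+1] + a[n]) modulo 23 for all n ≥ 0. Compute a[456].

3

We have a[0] = 20,  a[1] = 16,  a[2] = 13,  a[3] = 6,  a[4] = 19,  a[5] = 2,  a[6] = 21,  a[7] = 0,  a[8] = 21,  a[9] = 21,  a[10] = 19,  a[11] = 17,  a[12] = 13,  a[13] = 7,  a[14] = 20,  a[15] = 4,  a[16] = 1,  a[17] = 5,  a[18] = 6,  a[19] = 11,  a[20] = 17,  a[21] = 5,  a[22] = 22,  a[23] = 4,  a[24] = 3,  a[25] = 7,  a[26] = 10,  a[27] = 17,  a[28] = 4,  a[29] = 21,  a[30] = 2,  a[31] = 0,  a[32] = 2,  a[33] = 2,  a[34] = 4,  a[35] = 6,  a[36] = 10,  a[37] = 16,  a[38] = 3,  a[39] = 19,  a[40] = 22,  a[41] = 18,  a[42] = 17,  a[43] = 12,  a[44] = 6,  a[45] = 18,  a[46] = 1,  a[47] = 19,  a[48] = 20,  a[49] = 16.
The sequence repeats with period 48.
So a[456] = a[0 + ((456-0) mod 48)] = a[24] = 3.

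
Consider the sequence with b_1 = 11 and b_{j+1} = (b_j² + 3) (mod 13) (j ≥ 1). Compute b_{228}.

0

We have b_1 = 11,  b_2 = 7,  b_3 = 0,  b_4 = 3,  b_5 = 12,  b_6 = 4,  b_7 = 6,  b_8 = 0.
Since b_8 = b_3 = 0, the sequence is eventually periodic: after a pre-period of length 2 it cycles with period 5.
For j ≥ 3, b_j depends only on (j - 3) mod 5. (228 - 3) mod 5 = 0, so b_{228} = b_3 = 0.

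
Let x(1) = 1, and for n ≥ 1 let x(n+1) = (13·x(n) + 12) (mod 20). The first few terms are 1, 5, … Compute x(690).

5

Listing terms: x(1) = 1; x(2) = 5; x(3) = 17; x(4) = 13; x(5) = 1.
Since x(5) = x(1) = 1, the sequence is periodic with period 4.
(690 - 1) mod 4 = 1, so x(690) = x(2) = 5.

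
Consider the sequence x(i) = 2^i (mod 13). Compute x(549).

5

x(1) = 2, x(2) = 4, x(3) = 8, x(4) = 3, x(5) = 6, x(6) = 12, x(7) = 11, x(8) = 9, x(9) = 5, x(10) = 10, x(11) = 7, x(12) = 1, x(13) = 2.
The sequence repeats with period 12.
(549 - 1) mod 12 = 8, so x(549) = x(9) = 5.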